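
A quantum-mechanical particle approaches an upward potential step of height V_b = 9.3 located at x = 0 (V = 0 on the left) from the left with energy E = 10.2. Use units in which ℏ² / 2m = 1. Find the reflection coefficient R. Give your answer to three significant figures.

R = 0.294

On each side the TISE gives plane waves with k = √(2m(E − V))/ℏ: k₁ = √(2·½·10.2) = 3.194, k₂ = √(2·½·0.9) = 0.9487.
Continuity of ψ and ψ′ at the step yields the reflection amplitude r = (k₁ − k₂)/(k₁ + k₂) = 0.5420; thus R = |r|² = 0.2937, T = 0.7063.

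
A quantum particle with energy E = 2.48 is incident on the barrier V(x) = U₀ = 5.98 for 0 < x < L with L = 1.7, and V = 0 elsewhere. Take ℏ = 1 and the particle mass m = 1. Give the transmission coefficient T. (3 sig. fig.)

Since E < U₀ the interior solution is evanescent with decay constant κ = √(2m(U₀ − E))/ℏ = 2.646.
κL = 4.498, sinh(κL) = 44.90.
The exact tunnelling result is T⁻¹ = 1 + U₀² sinh²(κL) / [4E(U₀ − E)] = 2078, so T = 0.000481.

T = 0.000481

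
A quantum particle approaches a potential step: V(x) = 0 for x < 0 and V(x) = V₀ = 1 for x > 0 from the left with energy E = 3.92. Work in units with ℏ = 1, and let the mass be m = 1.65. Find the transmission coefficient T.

The wavenumbers are k₁ = √(2mE)/ℏ = 3.597 on the left and k₂ = √(2m(E − V₀))/ℏ = 3.104 on the right.
Continuity of ψ and ψ′ at the step yields the reflection amplitude r = (k₁ − k₂)/(k₁ + k₂) = 0.07349; thus R = |r|² = 0.005401, T = 0.9946.

T = 0.995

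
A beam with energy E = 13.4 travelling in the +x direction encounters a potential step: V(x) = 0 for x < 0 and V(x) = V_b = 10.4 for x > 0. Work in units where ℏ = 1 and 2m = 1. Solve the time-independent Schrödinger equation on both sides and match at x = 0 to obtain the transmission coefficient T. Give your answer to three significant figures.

T = 0.872

The wavenumbers are k₁ = √(2mE)/ℏ = 3.661 on the left and k₂ = √(2m(E − V_b))/ℏ = 1.732 on the right.
Matching ψ and ψ′ at x = 0 gives r = (k₁ − k₂)/(k₁ + k₂), so R = r² = 0.1279 and T = 1 − R = 0.8721.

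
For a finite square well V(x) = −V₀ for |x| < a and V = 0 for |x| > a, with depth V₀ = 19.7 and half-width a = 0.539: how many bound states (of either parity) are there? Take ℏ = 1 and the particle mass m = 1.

N = 3

The dimensionless depth is z₀ = a√(2mV₀)/ℏ = 0.539 × √(39.40) = 3.383.
A new bound state (alternating even/odd) appears each time z₀ passes a multiple of π/2, so N = ⌊2z₀/π⌋ + 1 = ⌊2.154⌋ + 1 = 3.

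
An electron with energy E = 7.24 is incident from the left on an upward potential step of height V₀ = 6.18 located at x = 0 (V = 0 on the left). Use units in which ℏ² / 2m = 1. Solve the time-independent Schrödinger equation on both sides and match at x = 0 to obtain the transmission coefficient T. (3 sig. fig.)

T = 0.801

On each side the TISE gives plane waves with k = √(2m(E − V))/ℏ: k₁ = √(2·½·7.24) = 2.691, k₂ = √(2·½·1.06) = 1.030.
Matching ψ and ψ′ at x = 0 gives r = (k₁ − k₂)/(k₁ + k₂), so R = r² = 0.1994 and T = 1 − R = 0.8006.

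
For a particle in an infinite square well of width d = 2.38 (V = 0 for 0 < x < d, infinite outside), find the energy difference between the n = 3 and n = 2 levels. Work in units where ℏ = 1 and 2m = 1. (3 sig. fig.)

ΔE = 8.71

E_n = n²π²ℏ²/(2md²), so ΔE = (3² − 2²) π²ℏ²/(2md²).
ΔE = 5 × π² / (2 × 0.5 × 2.38²) = 8.712.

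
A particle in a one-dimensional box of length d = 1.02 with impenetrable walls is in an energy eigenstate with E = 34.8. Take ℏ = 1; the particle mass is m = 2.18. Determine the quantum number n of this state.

n = 4

From E_n = n²π²ℏ²/(2md²) invert to n = √(2md²E)/(πℏ).
n = (1.02/π) × √(2 × 2.18 × 34.8) = 3.999 → n = 4.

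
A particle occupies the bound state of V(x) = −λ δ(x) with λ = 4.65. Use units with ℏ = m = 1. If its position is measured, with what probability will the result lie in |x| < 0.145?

P = 0.740

The normalised bound state is ψ = √κ e^{−κ|x|} with κ = mλ/ℏ² = 4.650.
P(|x| < d) = ∫_{−d}^{d} κ e^{−2κ|x|} dx = 1 − e^{−2κd} = 1 − e^{−1.349} = 0.7404.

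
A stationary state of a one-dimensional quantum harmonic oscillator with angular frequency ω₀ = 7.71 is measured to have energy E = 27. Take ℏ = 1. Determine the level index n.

E_n = ℏω₀(n + ½) ⇒ n = E/(ℏω₀) − ½ = 27/7.71 − 0.5 = 3.002 → n = 3.

n = 3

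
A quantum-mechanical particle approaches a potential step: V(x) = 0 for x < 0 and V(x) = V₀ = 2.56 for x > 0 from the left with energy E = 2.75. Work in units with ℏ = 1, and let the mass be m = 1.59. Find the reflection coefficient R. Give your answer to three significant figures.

R = 0.341

The wavenumbers are k₁ = √(2mE)/ℏ = 2.957 on the left and k₂ = √(2m(E − V₀))/ℏ = 0.7773 on the right.
Continuity of ψ and ψ′ at the step yields the reflection amplitude r = (k₁ − k₂)/(k₁ + k₂) = 0.5837; thus R = |r|² = 0.3407, T = 0.6593.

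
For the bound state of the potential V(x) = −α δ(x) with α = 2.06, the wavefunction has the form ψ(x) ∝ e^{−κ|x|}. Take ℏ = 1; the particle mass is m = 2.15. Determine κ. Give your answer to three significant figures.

κ = 4.43

Integrating the TISE across x = 0 gives the cusp condition ψ'(0⁺) − ψ'(0⁻) = −(2mα/ℏ²)ψ(0).
With ψ ∝ e^{−κ|x|} this yields −2κ = −2mα/ℏ², so κ = mα/ℏ² = 4.429.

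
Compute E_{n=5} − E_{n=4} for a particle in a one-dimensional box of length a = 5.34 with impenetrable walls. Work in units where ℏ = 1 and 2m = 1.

E_n = n²π²ℏ²/(2ma²), so ΔE = (5² − 4²) π²ℏ²/(2ma²).
ΔE = 9 × π² / (2 × 0.5 × 5.34²) = 3.115.

ΔE = 3.12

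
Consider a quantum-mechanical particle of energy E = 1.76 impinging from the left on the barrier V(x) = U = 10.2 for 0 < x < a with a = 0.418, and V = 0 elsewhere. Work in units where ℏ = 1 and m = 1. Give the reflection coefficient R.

R = 0.927

Since E < U the interior solution is evanescent with decay constant κ = √(2m(U − E))/ℏ = 4.109.
κa = 1.717, sinh(κa) = 2.695.
Matching ψ, ψ′ at both faces gives T = [1 + U² sinh²(κa) / (4E(U − E))]⁻¹ = 1/13.72 = 0.0729.
R = 1 − T = 0.927.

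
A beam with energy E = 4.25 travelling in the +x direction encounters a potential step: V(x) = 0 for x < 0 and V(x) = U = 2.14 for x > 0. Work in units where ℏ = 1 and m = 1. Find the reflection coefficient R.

The wavenumbers are k₁ = √(2mE)/ℏ = 2.915 on the left and k₂ = √(2m(E − U))/ℏ = 2.054 on the right.
Continuity of ψ and ψ′ at the step yields the reflection amplitude r = (k₁ − k₂)/(k₁ + k₂) = 0.1733; thus R = |r|² = 0.03003, T = 0.9700.

R = 0.0300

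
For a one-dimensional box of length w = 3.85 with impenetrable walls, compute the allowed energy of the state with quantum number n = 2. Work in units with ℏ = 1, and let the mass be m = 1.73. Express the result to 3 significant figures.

E = 0.770

Requiring ψ(0) = ψ(w) = 0 quantises k = nπ/w, hence E_n = ℏ²k²/2m = n²π²ℏ²/(2mw²).
E_2 = 2² × π² / (2 × 1.73 × 3.85²) = 0.7698.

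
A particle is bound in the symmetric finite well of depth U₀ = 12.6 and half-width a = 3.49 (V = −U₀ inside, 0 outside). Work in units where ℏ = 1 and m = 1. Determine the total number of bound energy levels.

The dimensionless depth is z₀ = a√(2mU₀)/ℏ = 3.49 × √(25.20) = 17.52.
A new bound state (alternating even/odd) appears each time z₀ passes a multiple of π/2, so N = ⌊2z₀/π⌋ + 1 = ⌊11.15⌋ + 1 = 12.

N = 12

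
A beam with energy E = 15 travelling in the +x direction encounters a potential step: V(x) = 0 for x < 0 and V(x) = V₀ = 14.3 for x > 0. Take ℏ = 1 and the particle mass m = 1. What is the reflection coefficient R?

On each side the TISE gives plane waves with k = √(2m(E − V))/ℏ: k₁ = √(2·1·15) = 5.477, k₂ = √(2·1·0.7) = 1.183.
Continuity of ψ and ψ′ at the step yields the reflection amplitude r = (k₁ − k₂)/(k₁ + k₂) = 0.6447; thus R = |r|² = 0.4156, T = 0.5844.

R = 0.416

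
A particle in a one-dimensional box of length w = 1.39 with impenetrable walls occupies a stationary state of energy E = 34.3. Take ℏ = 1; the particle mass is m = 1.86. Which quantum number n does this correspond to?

For an infinite well E_n = n²π²ℏ²/(2mw²), so n = (w/πℏ)√(2mE).
n = (1.39/π) × √(2 × 1.86 × 34.3) = 4.998 → n = 5.

n = 5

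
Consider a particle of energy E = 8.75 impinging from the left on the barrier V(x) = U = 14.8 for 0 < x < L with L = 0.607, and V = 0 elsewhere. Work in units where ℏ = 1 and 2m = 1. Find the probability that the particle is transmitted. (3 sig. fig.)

Since E < U the interior solution is evanescent with decay constant κ = √(2m(U − E))/ℏ = 2.460.
κL = 1.493, sinh(κL) = 2.113.
Matching ψ, ψ′ at both faces gives T = [1 + U² sinh²(κL) / (4E(U − E))]⁻¹ = 1/5.618 = 0.178.

T = 0.178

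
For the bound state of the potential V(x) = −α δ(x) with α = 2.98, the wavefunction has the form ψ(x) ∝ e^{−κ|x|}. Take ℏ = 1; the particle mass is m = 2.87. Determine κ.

κ = 8.55

Integrate −(ℏ²/2m)ψ'' − αδ(x)ψ = Eψ from −ε to +ε: the ψ'' term gives ψ'(0⁺) − ψ'(0⁻) and the δ term gives −(2mα/ℏ²)ψ(0).
With ψ ∝ e^{−κ|x|} this yields −2κ = −2mα/ℏ², so κ = mα/ℏ² = 8.553.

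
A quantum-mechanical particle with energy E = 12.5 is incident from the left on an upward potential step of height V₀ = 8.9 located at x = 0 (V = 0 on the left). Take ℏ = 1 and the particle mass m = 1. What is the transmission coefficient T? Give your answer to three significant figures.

T = 0.909

On each side the TISE gives plane waves with k = √(2m(E − V))/ℏ: k₁ = √(2·1·12.5) = 5.000, k₂ = √(2·1·3.6) = 2.683.
Matching ψ and ψ′ at x = 0 gives r = (k₁ − k₂)/(k₁ + k₂), so R = r² = 0.09092 and T = 1 − R = 0.9091.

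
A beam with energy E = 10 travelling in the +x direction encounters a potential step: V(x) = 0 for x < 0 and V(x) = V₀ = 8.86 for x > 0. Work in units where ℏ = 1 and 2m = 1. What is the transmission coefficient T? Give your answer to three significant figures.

The wavenumbers are k₁ = √(2mE)/ℏ = 3.162 on the left and k₂ = √(2m(E − V₀))/ℏ = 1.068 on the right.
Matching ψ and ψ′ at x = 0 gives r = (k₁ − k₂)/(k₁ + k₂), so R = r² = 0.2452 and T = 1 − R = 0.7548.

T = 0.755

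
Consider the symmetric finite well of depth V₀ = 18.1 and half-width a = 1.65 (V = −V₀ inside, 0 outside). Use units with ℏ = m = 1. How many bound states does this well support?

Define the well-strength parameter z₀ = (a/ℏ)√(2mV₀) = 1.65 × √(2·1·18.1) = 9.927.
The even/odd transcendental equations gain one root per π/2 in z₀, giving N = 1 + ⌊2z₀/π⌋ = 1 + ⌊6.320⌋ = 7.

N = 7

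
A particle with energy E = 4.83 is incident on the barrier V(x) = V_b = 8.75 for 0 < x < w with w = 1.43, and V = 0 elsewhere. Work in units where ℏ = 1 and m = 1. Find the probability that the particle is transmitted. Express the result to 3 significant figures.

Since E < V_b the interior solution is evanescent with decay constant κ = √(2m(V_b − E))/ℏ = 2.800.
κw = 4.004, sinh(κw) = 27.40.
Matching ψ, ψ′ at both faces gives T = [1 + V_b² sinh²(κw) / (4E(V_b − E))]⁻¹ = 1/759.9 = 0.00132.

T = 0.00132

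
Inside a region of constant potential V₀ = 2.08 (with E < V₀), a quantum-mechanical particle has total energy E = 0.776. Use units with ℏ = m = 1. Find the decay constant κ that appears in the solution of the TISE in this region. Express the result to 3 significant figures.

Since E < V₀ the TISE in this region is ψ'' = κ²ψ with κ = √(2m(V₀ − E))/ℏ.
κ = √(2 × 1 × 1.304) = 1.615.

κ = 1.61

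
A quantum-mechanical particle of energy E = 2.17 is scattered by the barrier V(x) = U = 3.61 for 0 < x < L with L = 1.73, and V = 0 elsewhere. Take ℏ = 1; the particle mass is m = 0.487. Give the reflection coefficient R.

R = 0.938

E < U: inside the barrier ψ ∝ e^{±κx} with κ = √(2m(U − E))/ℏ = 1.184.
κL = 2.049, sinh(κL) = 3.815.
Matching ψ, ψ′ at both faces gives T = [1 + U² sinh²(κL) / (4E(U − E))]⁻¹ = 1/16.17 = 0.0618.
R = 1 − T = 0.938.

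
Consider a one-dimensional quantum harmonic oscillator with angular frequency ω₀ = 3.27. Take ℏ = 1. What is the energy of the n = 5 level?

Using E_n = (n + ½)ℏω₀: E_5 = 5.5 × 3.27 = 17.99.

E = 18.0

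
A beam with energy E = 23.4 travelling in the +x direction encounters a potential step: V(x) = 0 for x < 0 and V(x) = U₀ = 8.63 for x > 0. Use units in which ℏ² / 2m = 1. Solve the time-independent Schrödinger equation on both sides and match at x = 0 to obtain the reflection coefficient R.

R = 0.0131

On each side the TISE gives plane waves with k = √(2m(E − V))/ℏ: k₁ = √(2·½·23.4) = 4.837, k₂ = √(2·½·14.77) = 3.843.
Continuity of ψ and ψ′ at the step yields the reflection amplitude r = (k₁ − k₂)/(k₁ + k₂) = 0.1145; thus R = |r|² = 0.01312, T = 0.9869.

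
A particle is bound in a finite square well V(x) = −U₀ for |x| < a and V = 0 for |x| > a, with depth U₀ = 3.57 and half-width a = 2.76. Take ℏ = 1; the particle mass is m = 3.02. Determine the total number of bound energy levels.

Define the well-strength parameter z₀ = (a/ℏ)√(2mU₀) = 2.76 × √(2·3.02·3.57) = 12.82.
A new bound state (alternating even/odd) appears each time z₀ passes a multiple of π/2, so N = ⌊2z₀/π⌋ + 1 = ⌊8.159⌋ + 1 = 9.

N = 9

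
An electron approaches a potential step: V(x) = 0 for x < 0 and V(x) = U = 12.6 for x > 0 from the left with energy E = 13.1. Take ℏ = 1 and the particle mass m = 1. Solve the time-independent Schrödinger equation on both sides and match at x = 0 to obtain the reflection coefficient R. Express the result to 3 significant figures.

On each side the TISE gives plane waves with k = √(2m(E − V))/ℏ: k₁ = √(2·1·13.1) = 5.119, k₂ = √(2·1·0.5) = 1.000.
Continuity of ψ and ψ′ at the step yields the reflection amplitude r = (k₁ − k₂)/(k₁ + k₂) = 0.6731; thus R = |r|² = 0.4531, T = 0.5469.

R = 0.453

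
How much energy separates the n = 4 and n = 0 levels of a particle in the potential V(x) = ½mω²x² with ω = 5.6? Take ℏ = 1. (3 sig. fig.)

ΔE = 22.4

E_n = ℏω(n + ½), so ΔE = (4 − 0) ℏω = 4 × 5.6 = 22.40.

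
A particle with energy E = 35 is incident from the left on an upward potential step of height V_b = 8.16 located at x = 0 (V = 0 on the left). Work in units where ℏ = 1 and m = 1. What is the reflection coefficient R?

R = 0.00439

On each side the TISE gives plane waves with k = √(2m(E − V))/ℏ: k₁ = √(2·1·35) = 8.367, k₂ = √(2·1·26.84) = 7.327.
Continuity of ψ and ψ′ at the step yields the reflection amplitude r = (k₁ − k₂)/(k₁ + k₂) = 0.06627; thus R = |r|² = 0.004391, T = 0.9956.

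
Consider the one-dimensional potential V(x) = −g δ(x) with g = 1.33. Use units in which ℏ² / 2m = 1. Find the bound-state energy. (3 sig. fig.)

For x ≠ 0 the bound state is ψ ∝ e^{−κ|x|}; integrating the TISE across the delta gives the cusp condition 2κ = 2mg/ℏ², so κ = 0.6650.
Then E = −ℏ²κ²/(2m) = −mg²/(2ℏ²) = -0.4422.

E = -0.442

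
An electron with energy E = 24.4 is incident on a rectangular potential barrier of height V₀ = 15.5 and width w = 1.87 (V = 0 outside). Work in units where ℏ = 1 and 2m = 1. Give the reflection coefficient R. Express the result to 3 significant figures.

R = 0.104

Above the barrier the interior wavenumber is k₂ = √(2m(E − V₀))/ℏ = 2.983, giving phase k₂w = 5.579.
Matching at both interfaces gives T⁻¹ = 1 + V₀² sin²(k₂w) / [4E(E − V₀)] = 1.116, hence T = 0.896.
R = 1 − T = 0.104.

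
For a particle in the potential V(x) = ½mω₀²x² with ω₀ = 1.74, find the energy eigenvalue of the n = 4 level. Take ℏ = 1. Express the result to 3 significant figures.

E = 7.83

The oscillator eigenvalues are E_n = ℏω₀(n + ½), so E_4 = 1.74 × 4.5 = 7.830.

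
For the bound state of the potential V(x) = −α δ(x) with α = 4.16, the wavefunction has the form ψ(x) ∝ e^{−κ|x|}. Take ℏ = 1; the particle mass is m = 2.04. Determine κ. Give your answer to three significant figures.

κ = 8.49

Integrating the TISE across x = 0 gives the cusp condition ψ'(0⁺) − ψ'(0⁻) = −(2mα/ℏ²)ψ(0).
With ψ ∝ e^{−κ|x|} this yields −2κ = −2mα/ℏ², so κ = mα/ℏ² = 8.486.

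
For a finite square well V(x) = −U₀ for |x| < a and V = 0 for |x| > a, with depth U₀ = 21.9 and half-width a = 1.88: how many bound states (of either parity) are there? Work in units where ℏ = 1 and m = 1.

N = 8

The dimensionless depth is z₀ = a√(2mU₀)/ℏ = 1.88 × √(43.80) = 12.44.
The even/odd transcendental equations gain one root per π/2 in z₀, giving N = 1 + ⌊2z₀/π⌋ = 1 + ⌊7.921⌋ = 8.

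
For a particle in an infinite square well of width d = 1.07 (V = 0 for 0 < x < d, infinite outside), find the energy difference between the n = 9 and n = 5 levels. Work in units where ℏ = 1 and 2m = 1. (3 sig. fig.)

E_n = n²π²ℏ²/(2md²), so ΔE = (9² − 5²) π²ℏ²/(2md²).
ΔE = 56 × π² / (2 × 0.5 × 1.07²) = 482.7.

ΔE = 483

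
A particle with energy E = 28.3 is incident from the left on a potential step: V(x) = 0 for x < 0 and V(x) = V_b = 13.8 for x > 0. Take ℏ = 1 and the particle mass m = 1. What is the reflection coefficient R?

R = 0.0274

The wavenumbers are k₁ = √(2mE)/ℏ = 7.523 on the left and k₂ = √(2m(E − V_b))/ℏ = 5.385 on the right.
Matching ψ and ψ′ at x = 0 gives r = (k₁ − k₂)/(k₁ + k₂), so R = r² = 0.02744 and T = 1 − R = 0.9726.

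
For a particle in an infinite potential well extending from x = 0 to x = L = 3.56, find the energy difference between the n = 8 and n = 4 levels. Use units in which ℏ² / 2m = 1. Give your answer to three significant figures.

E_n = n²π²ℏ²/(2mL²), so ΔE = (8² − 4²) π²ℏ²/(2mL²).
ΔE = 48 × π² / (2 × 0.5 × 3.56²) = 37.38.

ΔE = 37.4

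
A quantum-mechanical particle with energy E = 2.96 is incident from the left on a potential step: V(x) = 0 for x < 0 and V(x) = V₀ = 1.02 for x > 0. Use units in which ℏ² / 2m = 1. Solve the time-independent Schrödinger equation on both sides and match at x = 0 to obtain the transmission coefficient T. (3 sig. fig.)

T = 0.989

The wavenumbers are k₁ = √(2mE)/ℏ = 1.720 on the left and k₂ = √(2m(E − V₀))/ℏ = 1.393 on the right.
Continuity of ψ and ψ′ at the step yields the reflection amplitude r = (k₁ − k₂)/(k₁ + k₂) = 0.1052; thus R = |r|² = 0.01107, T = 0.9889.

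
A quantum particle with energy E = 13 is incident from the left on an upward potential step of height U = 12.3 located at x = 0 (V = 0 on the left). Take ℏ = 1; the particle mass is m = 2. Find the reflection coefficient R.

R = 0.389

On each side the TISE gives plane waves with k = √(2m(E − V))/ℏ: k₁ = √(2·2·13) = 7.211, k₂ = √(2·2·0.7) = 1.673.
Continuity of ψ and ψ′ at the step yields the reflection amplitude r = (k₁ − k₂)/(k₁ + k₂) = 0.6233; thus R = |r|² = 0.3885, T = 0.6115.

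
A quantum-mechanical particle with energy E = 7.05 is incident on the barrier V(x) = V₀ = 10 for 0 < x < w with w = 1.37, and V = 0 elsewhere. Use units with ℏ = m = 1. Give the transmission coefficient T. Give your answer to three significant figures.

T = 0.00428

E < V₀: inside the barrier ψ ∝ e^{±κx} with κ = √(2m(V₀ − E))/ℏ = 2.429.
κw = 3.328, sinh(κw) = 13.92.
The exact tunnelling result is T⁻¹ = 1 + V₀² sinh²(κw) / [4E(V₀ − E)] = 233.9, so T = 0.00428.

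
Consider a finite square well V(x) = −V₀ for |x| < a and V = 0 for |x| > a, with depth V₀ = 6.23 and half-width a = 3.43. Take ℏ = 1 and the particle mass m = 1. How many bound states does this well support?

Define the well-strength parameter z₀ = (a/ℏ)√(2mV₀) = 3.43 × √(2·1·6.23) = 12.11.
A new bound state (alternating even/odd) appears each time z₀ passes a multiple of π/2, so N = ⌊2z₀/π⌋ + 1 = ⌊7.708⌋ + 1 = 8.

N = 8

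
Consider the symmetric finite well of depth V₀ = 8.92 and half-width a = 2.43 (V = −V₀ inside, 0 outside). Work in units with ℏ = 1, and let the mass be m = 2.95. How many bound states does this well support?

Define the well-strength parameter z₀ = (a/ℏ)√(2mV₀) = 2.43 × √(2·2.95·8.92) = 17.63.
A new bound state (alternating even/odd) appears each time z₀ passes a multiple of π/2, so N = ⌊2z₀/π⌋ + 1 = ⌊11.22⌋ + 1 = 12.

N = 12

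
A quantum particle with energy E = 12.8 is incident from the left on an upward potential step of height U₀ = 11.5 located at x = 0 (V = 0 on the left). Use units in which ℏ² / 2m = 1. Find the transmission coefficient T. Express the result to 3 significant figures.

T = 0.733

The wavenumbers are k₁ = √(2mE)/ℏ = 3.578 on the left and k₂ = √(2m(E − U₀))/ℏ = 1.140 on the right.
Continuity of ψ and ψ′ at the step yields the reflection amplitude r = (k₁ − k₂)/(k₁ + k₂) = 0.5167; thus R = |r|² = 0.2669, T = 0.7331.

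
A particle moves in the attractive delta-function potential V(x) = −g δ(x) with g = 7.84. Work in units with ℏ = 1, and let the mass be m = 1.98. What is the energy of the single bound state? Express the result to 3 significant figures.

The bound state is ψ(x) = √κ e^{−κ|x|}. The derivative jump ψ'(0⁺) − ψ'(0⁻) = −(2mg/ℏ²)ψ(0) fixes κ = mg/ℏ² = 15.52.
Then E = −ℏ²κ²/(2m) = −mg²/(2ℏ²) = -60.85.

E = -60.9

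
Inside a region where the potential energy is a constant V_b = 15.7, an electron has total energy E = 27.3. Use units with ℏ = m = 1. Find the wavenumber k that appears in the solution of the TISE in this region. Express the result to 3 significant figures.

k = 4.82

With E > V_b the solution is oscillatory, ψ ∝ e^{±ikx} with k = √(2m(E − V_b))/ℏ.
k = √(2 × 1 × 11.6) = 4.817.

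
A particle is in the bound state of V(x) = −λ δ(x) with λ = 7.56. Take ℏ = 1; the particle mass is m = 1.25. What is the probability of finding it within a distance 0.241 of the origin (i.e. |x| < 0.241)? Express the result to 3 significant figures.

P = 0.989

The normalised bound state is ψ = √κ e^{−κ|x|} with κ = mλ/ℏ² = 9.450.
P(|x| < d) = ∫_{−d}^{d} κ e^{−2κ|x|} dx = 1 − e^{−2κd} = 1 − e^{−4.555} = 0.9895.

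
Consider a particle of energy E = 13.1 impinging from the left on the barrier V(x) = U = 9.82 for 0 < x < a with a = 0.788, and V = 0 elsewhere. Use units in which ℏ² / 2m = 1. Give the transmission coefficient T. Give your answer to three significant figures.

E > U: inside the barrier k₂ = √(2m(E − U))/ℏ = 1.811, k₂a = 1.427.
T = [1 + U² sin²(k₂a) / (4E(E − U))]⁻¹ = 1/1.550 = 0.645.

T = 0.645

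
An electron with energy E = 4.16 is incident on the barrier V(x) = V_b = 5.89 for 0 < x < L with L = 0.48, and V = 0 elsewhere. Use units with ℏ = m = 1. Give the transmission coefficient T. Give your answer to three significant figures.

E < V_b: inside the barrier ψ ∝ e^{±κx} with κ = √(2m(V_b − E))/ℏ = 1.860.
κL = 0.8929, sinh(κL) = 1.016.
The exact tunnelling result is T⁻¹ = 1 + V_b² sinh²(κL) / [4E(V_b − E)] = 2.245, so T = 0.445.

T = 0.445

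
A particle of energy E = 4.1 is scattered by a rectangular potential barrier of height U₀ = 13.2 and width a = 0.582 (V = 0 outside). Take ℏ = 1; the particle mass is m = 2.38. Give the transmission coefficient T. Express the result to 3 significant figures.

Since E < U₀ the interior solution is evanescent with decay constant κ = √(2m(U₀ − E))/ℏ = 6.581.
κa = 3.830, sinh(κa) = 23.03.
Matching ψ, ψ′ at both faces gives T = [1 + U₀² sinh²(κa) / (4E(U₀ − E))]⁻¹ = 1/620.2 = 0.00161.

T = 0.00161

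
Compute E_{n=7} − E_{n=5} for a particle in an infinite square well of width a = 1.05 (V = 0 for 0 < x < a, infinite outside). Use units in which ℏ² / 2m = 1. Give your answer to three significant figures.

ΔE = 215

E_n = n²π²ℏ²/(2ma²), so ΔE = (7² − 5²) π²ℏ²/(2ma²).
ΔE = 24 × π² / (2 × 0.5 × 1.05²) = 214.8.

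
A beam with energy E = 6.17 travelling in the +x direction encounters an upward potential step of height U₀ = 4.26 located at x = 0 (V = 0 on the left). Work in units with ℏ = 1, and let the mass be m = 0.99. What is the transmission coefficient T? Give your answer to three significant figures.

The wavenumbers are k₁ = √(2mE)/ℏ = 3.495 on the left and k₂ = √(2m(E − U₀))/ℏ = 1.945 on the right.
Continuity of ψ and ψ′ at the step yields the reflection amplitude r = (k₁ − k₂)/(k₁ + k₂) = 0.2850; thus R = |r|² = 0.08124, T = 0.9188.

T = 0.919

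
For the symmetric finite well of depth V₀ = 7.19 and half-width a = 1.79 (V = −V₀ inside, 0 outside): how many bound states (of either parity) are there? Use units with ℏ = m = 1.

N = 5

The dimensionless depth is z₀ = a√(2mV₀)/ℏ = 1.79 × √(14.38) = 6.788.
A new bound state (alternating even/odd) appears each time z₀ passes a multiple of π/2, so N = ⌊2z₀/π⌋ + 1 = ⌊4.321⌋ + 1 = 5.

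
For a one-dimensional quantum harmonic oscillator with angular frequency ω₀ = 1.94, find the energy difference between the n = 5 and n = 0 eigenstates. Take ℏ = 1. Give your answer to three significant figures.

ΔE = 9.70

E_n = ℏω₀(n + ½), so ΔE = (5 − 0) ℏω₀ = 5 × 1.94 = 9.700.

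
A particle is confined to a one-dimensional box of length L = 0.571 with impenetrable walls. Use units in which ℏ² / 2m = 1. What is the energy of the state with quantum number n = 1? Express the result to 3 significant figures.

The infinite-well eigenfunctions ψ_n = √(2/L) sin(nπx/L) vanish at both walls, giving E_n = n²π²ℏ²/(2mL²).
E_1 = 1² × π² / (2 × 0.5 × 0.571²) = 30.27.

E = 30.3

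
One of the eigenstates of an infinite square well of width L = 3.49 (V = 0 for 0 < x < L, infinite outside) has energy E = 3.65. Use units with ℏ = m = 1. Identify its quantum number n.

For an infinite well E_n = n²π²ℏ²/(2mL²), so n = (L/πℏ)√(2mE).
n = (3.49/π) × √(2 × 1 × 3.65) = 3.001 → n = 3.

n = 3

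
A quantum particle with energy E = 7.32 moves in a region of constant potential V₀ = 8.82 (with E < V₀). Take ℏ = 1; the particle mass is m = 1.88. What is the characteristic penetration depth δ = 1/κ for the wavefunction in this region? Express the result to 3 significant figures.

Since E < V₀ the TISE in this region is ψ'' = κ²ψ with κ = √(2m(V₀ − E))/ℏ.
κ = √(2 × 1.88 × 1.5) = 2.375. The penetration depth is δ = 1/κ = 0.421.

δ = 0.421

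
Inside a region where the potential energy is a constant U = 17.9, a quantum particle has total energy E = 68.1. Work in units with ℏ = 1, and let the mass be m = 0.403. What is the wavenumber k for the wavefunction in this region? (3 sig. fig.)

With E > U the solution is oscillatory, ψ ∝ e^{±ikx} with k = √(2m(E − U))/ℏ.
k = √(2 × 0.403 × 50.2) = 6.361.

k = 6.36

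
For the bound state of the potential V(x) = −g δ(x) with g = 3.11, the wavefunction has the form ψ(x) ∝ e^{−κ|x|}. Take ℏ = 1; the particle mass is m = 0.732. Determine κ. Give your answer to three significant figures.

Integrating the TISE across x = 0 gives the cusp condition ψ'(0⁺) − ψ'(0⁻) = −(2mg/ℏ²)ψ(0).
With ψ ∝ e^{−κ|x|} this yields −2κ = −2mg/ℏ², so κ = mg/ℏ² = 2.277.

κ = 2.28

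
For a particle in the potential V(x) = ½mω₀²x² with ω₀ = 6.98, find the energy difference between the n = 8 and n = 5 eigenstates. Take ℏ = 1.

ΔE = 20.9

E_n = ℏω₀(n + ½), so ΔE = (8 − 5) ℏω₀ = 3 × 6.98 = 20.94.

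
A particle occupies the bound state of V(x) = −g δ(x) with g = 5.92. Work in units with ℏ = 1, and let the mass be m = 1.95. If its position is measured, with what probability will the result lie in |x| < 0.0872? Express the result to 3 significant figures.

The normalised bound state is ψ = √κ e^{−κ|x|} with κ = mg/ℏ² = 11.54.
P(|x| < d) = ∫_{−d}^{d} κ e^{−2κ|x|} dx = 1 − e^{−2κd} = 1 − e^{−2.013} = 0.8664.

P = 0.866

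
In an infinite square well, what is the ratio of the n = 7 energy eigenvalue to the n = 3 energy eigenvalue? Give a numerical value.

Since E_n ∝ n², the ratio is (7/3)² = 5.44444.

5.44444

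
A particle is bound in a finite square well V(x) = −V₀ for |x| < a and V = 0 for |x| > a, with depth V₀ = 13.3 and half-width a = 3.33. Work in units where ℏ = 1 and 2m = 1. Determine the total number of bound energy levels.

N = 8

The dimensionless depth is z₀ = a√(2mV₀)/ℏ = 3.33 × √(13.30) = 12.14.
A new bound state (alternating even/odd) appears each time z₀ passes a multiple of π/2, so N = ⌊2z₀/π⌋ + 1 = ⌊7.731⌋ + 1 = 8.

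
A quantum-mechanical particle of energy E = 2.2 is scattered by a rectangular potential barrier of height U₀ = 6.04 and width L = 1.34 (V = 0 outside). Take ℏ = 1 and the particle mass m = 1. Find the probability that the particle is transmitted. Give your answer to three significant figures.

E < U₀: inside the barrier ψ ∝ e^{±κx} with κ = √(2m(U₀ − E))/ℏ = 2.771.
κL = 3.714, sinh(κL) = 20.49.
Matching ψ, ψ′ at both faces gives T = [1 + U₀² sinh²(κL) / (4E(U₀ − E))]⁻¹ = 1/454.1 = 0.00220.

T = 0.00220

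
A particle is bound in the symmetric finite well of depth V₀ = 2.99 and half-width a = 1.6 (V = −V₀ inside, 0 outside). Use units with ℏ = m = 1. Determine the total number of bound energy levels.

Define the well-strength parameter z₀ = (a/ℏ)√(2mV₀) = 1.6 × √(2·1·2.99) = 3.913.
The even/odd transcendental equations gain one root per π/2 in z₀, giving N = 1 + ⌊2z₀/π⌋ = 1 + ⌊2.491⌋ = 3.

N = 3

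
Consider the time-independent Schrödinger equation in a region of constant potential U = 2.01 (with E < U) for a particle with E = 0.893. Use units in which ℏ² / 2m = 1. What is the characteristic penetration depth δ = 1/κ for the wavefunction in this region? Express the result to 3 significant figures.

δ = 0.946

Since E < U the TISE in this region is ψ'' = κ²ψ with κ = √(2m(U − E))/ℏ.
κ = √(2 × 0.5 × 1.117) = 1.057. The penetration depth is δ = 1/κ = 0.946.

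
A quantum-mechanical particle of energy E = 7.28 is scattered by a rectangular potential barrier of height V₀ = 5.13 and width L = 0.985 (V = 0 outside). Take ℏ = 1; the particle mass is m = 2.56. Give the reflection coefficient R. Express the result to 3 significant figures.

E > V₀: inside the barrier k₂ = √(2m(E − V₀))/ℏ = 3.318, k₂L = 3.268.
Matching at both interfaces gives T⁻¹ = 1 + V₀² sin²(k₂L) / [4E(E − V₀)] = 1.007, hence T = 0.993.
R = 1 − T = 0.00664.

R = 0.00664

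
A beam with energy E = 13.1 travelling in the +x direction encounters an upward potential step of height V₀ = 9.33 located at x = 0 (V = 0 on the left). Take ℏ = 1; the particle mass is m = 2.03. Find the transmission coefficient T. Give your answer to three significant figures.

The wavenumbers are k₁ = √(2mE)/ℏ = 7.293 on the left and k₂ = √(2m(E − V₀))/ℏ = 3.912 on the right.
Matching ψ and ψ′ at x = 0 gives r = (k₁ − k₂)/(k₁ + k₂), so R = r² = 0.09102 and T = 1 − R = 0.9090.

T = 0.909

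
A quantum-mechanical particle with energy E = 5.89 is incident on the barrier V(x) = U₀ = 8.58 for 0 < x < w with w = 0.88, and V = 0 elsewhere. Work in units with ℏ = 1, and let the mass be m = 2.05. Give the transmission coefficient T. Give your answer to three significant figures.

Since E < U₀ the interior solution is evanescent with decay constant κ = √(2m(U₀ − E))/ℏ = 3.321.
κw = 2.922, sinh(κw) = 9.267.
Matching ψ, ψ′ at both faces gives T = [1 + U₀² sinh²(κw) / (4E(U₀ − E))]⁻¹ = 1/100.7 = 0.00993.

T = 0.00993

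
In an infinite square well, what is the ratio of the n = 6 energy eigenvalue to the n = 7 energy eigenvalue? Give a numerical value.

0.734694

E_n = n²π²ℏ²/(2mL²) so the ratio is n₂²/n₁² = 36/49 = 0.734694.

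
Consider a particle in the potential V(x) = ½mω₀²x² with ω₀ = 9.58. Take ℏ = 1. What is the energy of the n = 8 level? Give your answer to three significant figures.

E = 81.4

The oscillator eigenvalues are E_n = ℏω₀(n + ½), so E_8 = 9.58 × 8.5 = 81.43.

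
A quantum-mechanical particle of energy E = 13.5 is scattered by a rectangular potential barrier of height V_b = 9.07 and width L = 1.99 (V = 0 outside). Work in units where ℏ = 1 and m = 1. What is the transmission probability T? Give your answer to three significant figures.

T = 0.959

E > V_b: inside the barrier k₂ = √(2m(E − V_b))/ℏ = 2.977, k₂L = 5.923.
T = [1 + V_b² sin²(k₂L) / (4E(E − V_b))]⁻¹ = 1/1.043 = 0.959.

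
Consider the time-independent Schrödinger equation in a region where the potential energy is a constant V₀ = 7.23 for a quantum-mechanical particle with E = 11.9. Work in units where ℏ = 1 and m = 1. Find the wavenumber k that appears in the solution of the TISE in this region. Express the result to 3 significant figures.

With E > V₀ the solution is oscillatory, ψ ∝ e^{±ikx} with k = √(2m(E − V₀))/ℏ.
k = √(2 × 1 × 4.67) = 3.056.

k = 3.06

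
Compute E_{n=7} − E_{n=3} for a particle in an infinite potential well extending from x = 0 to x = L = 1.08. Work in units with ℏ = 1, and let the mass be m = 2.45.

ΔE = 69.1

E_n = n²π²ℏ²/(2mL²), so ΔE = (7² − 3²) π²ℏ²/(2mL²).
ΔE = 40 × π² / (2 × 2.45 × 1.08²) = 69.07.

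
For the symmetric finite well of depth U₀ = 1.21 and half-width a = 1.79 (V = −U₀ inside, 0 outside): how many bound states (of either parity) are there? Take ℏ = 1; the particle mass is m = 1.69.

N = 3

Define the well-strength parameter z₀ = (a/ℏ)√(2mU₀) = 1.79 × √(2·1.69·1.21) = 3.620.
A new bound state (alternating even/odd) appears each time z₀ passes a multiple of π/2, so N = ⌊2z₀/π⌋ + 1 = ⌊2.305⌋ + 1 = 3.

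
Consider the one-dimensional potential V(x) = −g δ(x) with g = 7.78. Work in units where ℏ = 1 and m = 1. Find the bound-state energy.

E = -30.3

The bound state is ψ(x) = √κ e^{−κ|x|}. The derivative jump ψ'(0⁺) − ψ'(0⁻) = −(2mg/ℏ²)ψ(0) fixes κ = mg/ℏ² = 7.780.
Then E = −ℏ²κ²/(2m) = −mg²/(2ℏ²) = -30.26.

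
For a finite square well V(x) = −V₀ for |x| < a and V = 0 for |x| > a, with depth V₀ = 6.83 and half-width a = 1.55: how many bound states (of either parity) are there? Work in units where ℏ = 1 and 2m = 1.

Define the well-strength parameter z₀ = (a/ℏ)√(2mV₀) = 1.55 × √(2·0.5·6.83) = 4.051.
A new bound state (alternating even/odd) appears each time z₀ passes a multiple of π/2, so N = ⌊2z₀/π⌋ + 1 = ⌊2.579⌋ + 1 = 3.

N = 3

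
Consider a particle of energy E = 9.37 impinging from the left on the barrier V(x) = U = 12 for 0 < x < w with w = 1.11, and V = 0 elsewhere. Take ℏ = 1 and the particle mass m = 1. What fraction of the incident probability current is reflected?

E < U: inside the barrier ψ ∝ e^{±κx} with κ = √(2m(U − E))/ℏ = 2.293.
κw = 2.546, sinh(κw) = 6.337.
The exact tunnelling result is T⁻¹ = 1 + U² sinh²(κw) / [4E(U − E)] = 59.67, so T = 0.0168.
R = 1 − T = 0.983.

R = 0.983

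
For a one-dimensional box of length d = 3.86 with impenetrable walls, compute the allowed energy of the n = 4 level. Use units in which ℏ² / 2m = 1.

Requiring ψ(0) = ψ(d) = 0 quantises k = nπ/d, hence E_n = ℏ²k²/2m = n²π²ℏ²/(2md²).
E_4 = 4² × π² / (2 × 0.5 × 3.86²) = 10.60.

E = 10.6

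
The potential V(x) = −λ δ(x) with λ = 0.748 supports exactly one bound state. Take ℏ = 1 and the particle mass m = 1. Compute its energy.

The bound state is ψ(x) = √κ e^{−κ|x|}. The derivative jump ψ'(0⁺) − ψ'(0⁻) = −(2mλ/ℏ²)ψ(0) fixes κ = mλ/ℏ² = 0.7480.
Then E = −ℏ²κ²/(2m) = −mλ²/(2ℏ²) = -0.2798.

E = -0.280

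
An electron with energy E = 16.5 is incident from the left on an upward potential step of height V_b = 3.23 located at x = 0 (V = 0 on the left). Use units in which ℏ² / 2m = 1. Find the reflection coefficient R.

The wavenumbers are k₁ = √(2mE)/ℏ = 4.062 on the left and k₂ = √(2m(E − V_b))/ℏ = 3.643 on the right.
Continuity of ψ and ψ′ at the step yields the reflection amplitude r = (k₁ − k₂)/(k₁ + k₂) = 0.05441; thus R = |r|² = 0.002960, T = 0.9970.

R = 0.00296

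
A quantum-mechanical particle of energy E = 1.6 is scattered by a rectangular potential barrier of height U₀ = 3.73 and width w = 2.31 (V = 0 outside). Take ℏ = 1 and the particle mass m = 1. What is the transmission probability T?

T = 0.000283

E < U₀: inside the barrier ψ ∝ e^{±κx} with κ = √(2m(U₀ − E))/ℏ = 2.064.
κw = 4.768, sinh(κw) = 58.82.
Matching ψ, ψ′ at both faces gives T = [1 + U₀² sinh²(κw) / (4E(U₀ − E))]⁻¹ = 1/3533 = 0.000283.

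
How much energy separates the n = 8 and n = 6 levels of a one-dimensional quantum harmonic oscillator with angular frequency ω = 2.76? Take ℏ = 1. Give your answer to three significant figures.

ΔE = 5.52

E_n = ℏω(n + ½), so ΔE = (8 − 6) ℏω = 2 × 2.76 = 5.520.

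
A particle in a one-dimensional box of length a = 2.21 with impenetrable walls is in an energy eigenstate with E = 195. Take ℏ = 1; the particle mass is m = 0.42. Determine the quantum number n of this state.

From E_n = n²π²ℏ²/(2ma²) invert to n = √(2ma²E)/(πℏ).
n = (2.21/π) × √(2 × 0.42 × 195) = 9.003 → n = 9.

n = 9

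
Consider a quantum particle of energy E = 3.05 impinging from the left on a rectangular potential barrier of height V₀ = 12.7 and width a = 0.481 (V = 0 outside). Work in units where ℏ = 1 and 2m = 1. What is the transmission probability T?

T = 0.140

Since E < V₀ the interior solution is evanescent with decay constant κ = √(2m(V₀ − E))/ℏ = 3.106.
κa = 1.494, sinh(κa) = 2.116.
The exact tunnelling result is T⁻¹ = 1 + V₀² sinh²(κa) / [4E(V₀ − E)] = 7.132, so T = 0.140.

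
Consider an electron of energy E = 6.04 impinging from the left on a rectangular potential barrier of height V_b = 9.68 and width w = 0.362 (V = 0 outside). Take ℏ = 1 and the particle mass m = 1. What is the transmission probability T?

T = 0.420

Since E < V_b the interior solution is evanescent with decay constant κ = √(2m(V_b − E))/ℏ = 2.698.
κw = 0.9767, sinh(κw) = 1.140.
Matching ψ, ψ′ at both faces gives T = [1 + V_b² sinh²(κw) / (4E(V_b − E))]⁻¹ = 1/2.384 = 0.420.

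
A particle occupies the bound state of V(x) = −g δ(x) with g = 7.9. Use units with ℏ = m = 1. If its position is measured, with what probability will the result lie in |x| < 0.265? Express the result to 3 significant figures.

The normalised bound state is ψ = √κ e^{−κ|x|} with κ = mg/ℏ² = 7.900.
P(|x| < d) = ∫_{−d}^{d} κ e^{−2κ|x|} dx = 1 − e^{−2κd} = 1 − e^{−4.187} = 0.9848.

P = 0.985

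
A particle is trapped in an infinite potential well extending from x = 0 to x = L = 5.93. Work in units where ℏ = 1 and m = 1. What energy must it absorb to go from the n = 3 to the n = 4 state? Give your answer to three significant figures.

E_n = n²π²ℏ²/(2mL²), so ΔE = (4² − 3²) π²ℏ²/(2mL²).
ΔE = 7 × π² / (2 × 1 × 5.93²) = 0.9823.

ΔE = 0.982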